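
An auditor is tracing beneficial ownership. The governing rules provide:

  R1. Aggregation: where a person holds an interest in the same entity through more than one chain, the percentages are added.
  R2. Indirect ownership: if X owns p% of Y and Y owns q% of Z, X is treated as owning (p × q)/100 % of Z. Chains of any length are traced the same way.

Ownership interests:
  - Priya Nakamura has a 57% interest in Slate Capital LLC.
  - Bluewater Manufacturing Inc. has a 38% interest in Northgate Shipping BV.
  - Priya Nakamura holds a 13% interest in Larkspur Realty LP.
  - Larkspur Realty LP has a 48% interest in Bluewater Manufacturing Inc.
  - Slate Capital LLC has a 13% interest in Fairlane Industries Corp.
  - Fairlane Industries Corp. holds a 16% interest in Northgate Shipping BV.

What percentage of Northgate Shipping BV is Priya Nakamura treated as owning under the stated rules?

Chain via Larkspur Realty LP → Bluewater Manufacturing Inc. (R2): 13% × 48% × 38% = 2.3712% of Northgate Shipping BV.
Chain via Slate Capital LLC → Fairlane Industries Corp. (R2): 57% × 13% × 16% = 1.1856% of Northgate Shipping BV.
Aggregating (R1): 2.3712% + 1.1856% = 3.5568%.

3.5568%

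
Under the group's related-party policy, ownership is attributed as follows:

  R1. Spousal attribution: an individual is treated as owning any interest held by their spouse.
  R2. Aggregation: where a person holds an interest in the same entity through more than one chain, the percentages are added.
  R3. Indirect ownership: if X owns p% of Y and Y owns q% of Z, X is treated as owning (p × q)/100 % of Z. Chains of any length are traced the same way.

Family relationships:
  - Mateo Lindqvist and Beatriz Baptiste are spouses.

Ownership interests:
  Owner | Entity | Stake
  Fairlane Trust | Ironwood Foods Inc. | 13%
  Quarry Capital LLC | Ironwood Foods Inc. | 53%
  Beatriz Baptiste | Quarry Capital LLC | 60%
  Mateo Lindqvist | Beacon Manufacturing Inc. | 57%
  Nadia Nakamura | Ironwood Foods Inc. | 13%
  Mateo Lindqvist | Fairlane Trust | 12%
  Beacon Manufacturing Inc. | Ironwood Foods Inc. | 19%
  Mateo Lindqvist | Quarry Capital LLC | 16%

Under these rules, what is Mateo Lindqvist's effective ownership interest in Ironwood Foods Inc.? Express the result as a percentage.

By spousal attribution (R1), Mateo Lindqvist is treated as also owning Beatriz Baptiste's interest in Quarry Capital LLC, giving 16% + 60% = 76%.
Chain via Quarry Capital LLC (R3): 76% × 53% = 40.28% of Ironwood Foods Inc.
Chain via Fairlane Trust (R3): 12% × 13% = 1.56% of Ironwood Foods Inc.
Chain via Beacon Manufacturing Inc. (R3): 57% × 19% = 10.83% of Ironwood Foods Inc.
Aggregating (R2): 40.28% + 1.56% + 10.83% = 52.67%.

52.67%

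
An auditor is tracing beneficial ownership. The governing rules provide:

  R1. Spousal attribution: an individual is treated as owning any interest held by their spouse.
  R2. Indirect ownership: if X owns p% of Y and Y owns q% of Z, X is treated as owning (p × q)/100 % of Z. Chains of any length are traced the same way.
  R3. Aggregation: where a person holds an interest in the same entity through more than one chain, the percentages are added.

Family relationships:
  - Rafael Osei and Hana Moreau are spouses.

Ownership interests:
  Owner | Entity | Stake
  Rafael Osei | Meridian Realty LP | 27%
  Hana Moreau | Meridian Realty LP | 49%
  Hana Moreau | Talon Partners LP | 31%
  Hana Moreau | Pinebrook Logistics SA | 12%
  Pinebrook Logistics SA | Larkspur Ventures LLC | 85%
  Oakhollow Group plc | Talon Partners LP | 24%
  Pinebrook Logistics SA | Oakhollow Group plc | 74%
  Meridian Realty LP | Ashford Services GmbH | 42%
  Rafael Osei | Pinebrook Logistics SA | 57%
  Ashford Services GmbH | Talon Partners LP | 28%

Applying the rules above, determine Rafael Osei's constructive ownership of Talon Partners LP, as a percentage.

52.192%

By spousal attribution (R1), Rafael Osei is treated as also owning Hana Moreau's interest in Meridian Realty LP, giving 27% + 49% = 76%.
By spousal attribution (R1), Rafael Osei is treated as also owning Hana Moreau's interest in Pinebrook Logistics SA, giving 57% + 12% = 69%.
By spousal attribution (R1), Rafael Osei is treated as owning Hana Moreau's 31% interest in Talon Partners LP.
Chain via Meridian Realty LP → Ashford Services GmbH (R2): 76% × 42% × 28% = 8.9376% of Talon Partners LP.
Chain via Pinebrook Logistics SA → Oakhollow Group plc (R2): 69% × 74% × 24% = 12.2544% of Talon Partners LP.
Direct interest in Talon Partners LP: 31%.
Aggregating (R3): 8.9376% + 12.2544% + 31% = 52.192%.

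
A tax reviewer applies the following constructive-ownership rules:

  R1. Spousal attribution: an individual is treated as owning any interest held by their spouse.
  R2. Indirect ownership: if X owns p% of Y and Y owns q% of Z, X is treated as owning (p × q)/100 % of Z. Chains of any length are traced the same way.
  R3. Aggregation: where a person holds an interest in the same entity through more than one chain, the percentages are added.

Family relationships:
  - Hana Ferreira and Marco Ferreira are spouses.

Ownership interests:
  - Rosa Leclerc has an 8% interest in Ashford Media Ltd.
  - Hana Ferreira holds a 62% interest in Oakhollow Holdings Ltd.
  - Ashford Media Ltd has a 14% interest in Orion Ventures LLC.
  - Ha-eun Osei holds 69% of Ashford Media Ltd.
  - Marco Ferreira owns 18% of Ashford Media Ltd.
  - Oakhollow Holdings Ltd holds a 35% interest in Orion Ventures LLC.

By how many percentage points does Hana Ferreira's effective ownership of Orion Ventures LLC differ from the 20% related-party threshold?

By spousal attribution (R1), Hana Ferreira is treated as owning Marco Ferreira's 18% interest in Ashford Media Ltd.
Chain via Oakhollow Holdings Ltd (R2): 62% × 35% = 21.7% of Orion Ventures LLC.
Chain via Ashford Media Ltd (R2): 18% × 14% = 2.52% of Orion Ventures LLC.
Aggregating (R3): 21.7% + 2.52% = 24.22%.
24.22% exceeds the 20% threshold by 4.22 percentage points.

4.22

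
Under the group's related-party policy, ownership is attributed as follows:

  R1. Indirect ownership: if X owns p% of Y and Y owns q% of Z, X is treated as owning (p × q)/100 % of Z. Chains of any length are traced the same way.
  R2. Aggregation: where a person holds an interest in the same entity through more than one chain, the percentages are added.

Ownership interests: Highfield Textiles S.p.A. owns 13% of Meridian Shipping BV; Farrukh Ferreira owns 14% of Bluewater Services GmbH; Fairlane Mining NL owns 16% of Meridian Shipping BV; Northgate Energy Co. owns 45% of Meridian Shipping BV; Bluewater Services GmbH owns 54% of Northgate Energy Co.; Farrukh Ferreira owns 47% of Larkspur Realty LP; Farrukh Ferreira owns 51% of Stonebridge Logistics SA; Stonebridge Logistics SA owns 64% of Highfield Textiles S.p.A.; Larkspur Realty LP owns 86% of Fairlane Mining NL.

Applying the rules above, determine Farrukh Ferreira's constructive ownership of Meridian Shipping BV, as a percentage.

Chain via Larkspur Realty LP → Fairlane Mining NL (R1): 47% × 86% × 16% = 6.4672% of Meridian Shipping BV.
Chain via Bluewater Services GmbH → Northgate Energy Co. (R1): 14% × 54% × 45% = 3.402% of Meridian Shipping BV.
Chain via Stonebridge Logistics SA → Highfield Textiles S.p.A. (R1): 51% × 64% × 13% = 4.2432% of Meridian Shipping BV.
Aggregating (R2): 6.4672% + 3.402% + 4.2432% = 14.1124%.

14.1124%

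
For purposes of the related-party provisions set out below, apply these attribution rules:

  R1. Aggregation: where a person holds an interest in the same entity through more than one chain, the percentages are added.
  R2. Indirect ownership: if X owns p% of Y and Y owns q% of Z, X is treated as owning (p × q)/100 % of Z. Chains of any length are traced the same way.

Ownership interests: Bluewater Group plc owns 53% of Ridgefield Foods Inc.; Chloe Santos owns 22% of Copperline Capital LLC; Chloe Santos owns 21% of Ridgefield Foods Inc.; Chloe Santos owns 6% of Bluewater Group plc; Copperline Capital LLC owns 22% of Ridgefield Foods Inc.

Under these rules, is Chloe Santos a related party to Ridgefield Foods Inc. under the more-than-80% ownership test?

No

Chain via Bluewater Group plc (R2): 6% × 53% = 3.18% of Ridgefield Foods Inc.
Chain via Copperline Capital LLC (R2): 22% × 22% = 4.84% of Ridgefield Foods Inc.
Direct interest in Ridgefield Foods Inc: 21%.
Aggregating (R1): 3.18% + 4.84% + 21% = 29.02%.
29.02% does not exceed the 80% threshold, so Chloe is not a related party to Ridgefield Foods Inc.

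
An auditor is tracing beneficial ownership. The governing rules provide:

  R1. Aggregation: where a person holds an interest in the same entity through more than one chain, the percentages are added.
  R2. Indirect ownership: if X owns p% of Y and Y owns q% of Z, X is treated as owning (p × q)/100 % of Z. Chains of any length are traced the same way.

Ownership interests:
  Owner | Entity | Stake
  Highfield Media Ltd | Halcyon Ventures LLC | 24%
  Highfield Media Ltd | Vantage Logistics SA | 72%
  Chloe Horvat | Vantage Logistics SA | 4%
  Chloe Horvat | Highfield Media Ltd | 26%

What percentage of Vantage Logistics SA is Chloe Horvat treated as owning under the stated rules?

22.72%

Chain via Highfield Media Ltd (R2): 26% × 72% = 18.72% of Vantage Logistics SA.
Direct interest in Vantage Logistics SA: 4%.
Aggregating (R1): 18.72% + 4% = 22.72%.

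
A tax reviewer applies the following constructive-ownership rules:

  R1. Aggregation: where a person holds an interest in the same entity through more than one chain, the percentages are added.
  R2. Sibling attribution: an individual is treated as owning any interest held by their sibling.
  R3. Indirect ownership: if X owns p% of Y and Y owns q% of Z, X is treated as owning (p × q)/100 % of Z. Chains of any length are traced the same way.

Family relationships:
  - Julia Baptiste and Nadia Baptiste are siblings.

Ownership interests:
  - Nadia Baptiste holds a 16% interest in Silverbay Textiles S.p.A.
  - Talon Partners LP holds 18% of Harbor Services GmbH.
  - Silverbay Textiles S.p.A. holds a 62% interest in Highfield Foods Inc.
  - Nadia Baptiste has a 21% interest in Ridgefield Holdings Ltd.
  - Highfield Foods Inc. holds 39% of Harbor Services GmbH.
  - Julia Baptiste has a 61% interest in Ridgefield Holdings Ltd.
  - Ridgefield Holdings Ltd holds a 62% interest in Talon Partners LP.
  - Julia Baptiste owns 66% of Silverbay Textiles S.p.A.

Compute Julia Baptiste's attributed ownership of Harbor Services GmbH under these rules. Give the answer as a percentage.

28.9788%

By sibling attribution (R2), Julia Baptiste is treated as also owning Nadia Baptiste's interest in Silverbay Textiles S.p.A, giving 66% + 16% = 82%.
By sibling attribution (R2), Julia Baptiste is treated as also owning Nadia Baptiste's interest in Ridgefield Holdings Ltd, giving 61% + 21% = 82%.
Chain via Silverbay Textiles S.p.A. → Highfield Foods Inc. (R3): 82% × 62% × 39% = 19.8276% of Harbor Services GmbH.
Chain via Ridgefield Holdings Ltd → Talon Partners LP (R3): 82% × 62% × 18% = 9.1512% of Harbor Services GmbH.
Aggregating (R1): 19.8276% + 9.1512% = 28.9788%.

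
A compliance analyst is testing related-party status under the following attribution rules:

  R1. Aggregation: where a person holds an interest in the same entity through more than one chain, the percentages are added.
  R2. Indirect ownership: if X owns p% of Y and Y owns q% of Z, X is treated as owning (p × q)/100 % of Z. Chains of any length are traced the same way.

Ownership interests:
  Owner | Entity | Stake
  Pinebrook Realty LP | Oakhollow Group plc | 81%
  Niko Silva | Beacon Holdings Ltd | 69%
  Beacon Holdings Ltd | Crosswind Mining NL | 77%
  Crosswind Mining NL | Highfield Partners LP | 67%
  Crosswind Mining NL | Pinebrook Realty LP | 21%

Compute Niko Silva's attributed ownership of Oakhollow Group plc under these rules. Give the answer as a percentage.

9.037413%

Chain via Beacon Holdings Ltd → Crosswind Mining NL → Pinebrook Realty LP (R2): 69% × 77% × 21% × 81% = 9.037413% of Oakhollow Group plc.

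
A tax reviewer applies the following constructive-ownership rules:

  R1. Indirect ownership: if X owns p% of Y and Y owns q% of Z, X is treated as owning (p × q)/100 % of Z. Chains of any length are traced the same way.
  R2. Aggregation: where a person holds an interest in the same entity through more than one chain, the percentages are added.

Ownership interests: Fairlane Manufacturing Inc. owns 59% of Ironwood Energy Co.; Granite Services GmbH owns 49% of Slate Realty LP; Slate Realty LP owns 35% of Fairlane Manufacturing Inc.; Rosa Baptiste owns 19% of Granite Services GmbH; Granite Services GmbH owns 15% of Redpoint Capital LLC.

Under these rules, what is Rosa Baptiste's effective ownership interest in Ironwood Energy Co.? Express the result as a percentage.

Chain via Granite Services GmbH → Slate Realty LP → Fairlane Manufacturing Inc. (R1): 19% × 49% × 35% × 59% = 1.922515% of Ironwood Energy Co.

1.922515%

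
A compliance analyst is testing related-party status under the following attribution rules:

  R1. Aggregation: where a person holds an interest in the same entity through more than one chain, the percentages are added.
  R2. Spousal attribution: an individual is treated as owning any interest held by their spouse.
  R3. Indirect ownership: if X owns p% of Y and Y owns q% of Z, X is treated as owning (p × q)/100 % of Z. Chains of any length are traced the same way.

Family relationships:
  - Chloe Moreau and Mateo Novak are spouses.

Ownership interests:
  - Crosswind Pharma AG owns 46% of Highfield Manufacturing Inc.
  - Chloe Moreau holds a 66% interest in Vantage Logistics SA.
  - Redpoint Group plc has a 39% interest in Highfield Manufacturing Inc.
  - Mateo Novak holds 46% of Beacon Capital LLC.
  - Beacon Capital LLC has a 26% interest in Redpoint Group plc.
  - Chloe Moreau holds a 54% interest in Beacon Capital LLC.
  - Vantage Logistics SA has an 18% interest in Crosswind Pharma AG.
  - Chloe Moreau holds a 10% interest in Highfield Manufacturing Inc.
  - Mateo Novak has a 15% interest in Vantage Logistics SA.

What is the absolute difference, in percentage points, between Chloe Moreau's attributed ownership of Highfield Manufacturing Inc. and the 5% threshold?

By spousal attribution (R2), Chloe Moreau is treated as also owning Mateo Novak's interest in Beacon Capital LLC, giving 54% + 46% = 100%.
By spousal attribution (R2), Chloe Moreau is treated as also owning Mateo Novak's interest in Vantage Logistics SA, giving 66% + 15% = 81%.
Chain via Beacon Capital LLC → Redpoint Group plc (R3): 100% × 26% × 39% = 10.14% of Highfield Manufacturing Inc.
Chain via Vantage Logistics SA → Crosswind Pharma AG (R3): 81% × 18% × 46% = 6.7068% of Highfield Manufacturing Inc.
Direct interest in Highfield Manufacturing Inc: 10%.
Aggregating (R1): 10.14% + 6.7068% + 10% = 26.8468%.
26.8468% exceeds the 5% threshold by 21.8468 percentage points.

21.8468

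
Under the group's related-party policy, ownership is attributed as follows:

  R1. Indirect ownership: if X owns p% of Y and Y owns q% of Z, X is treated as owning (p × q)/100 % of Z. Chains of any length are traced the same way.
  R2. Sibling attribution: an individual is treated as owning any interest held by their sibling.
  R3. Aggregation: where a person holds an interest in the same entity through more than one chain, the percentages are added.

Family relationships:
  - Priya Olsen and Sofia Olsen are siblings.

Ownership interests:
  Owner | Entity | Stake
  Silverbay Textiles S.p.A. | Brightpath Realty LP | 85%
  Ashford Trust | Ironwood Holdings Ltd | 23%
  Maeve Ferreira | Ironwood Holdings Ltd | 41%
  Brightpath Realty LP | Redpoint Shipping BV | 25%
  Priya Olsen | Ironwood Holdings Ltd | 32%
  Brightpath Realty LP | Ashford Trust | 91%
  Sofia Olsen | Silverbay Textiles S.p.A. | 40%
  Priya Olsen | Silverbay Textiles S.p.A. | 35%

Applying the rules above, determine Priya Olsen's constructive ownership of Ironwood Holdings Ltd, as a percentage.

By sibling attribution (R2), Priya Olsen is treated as also owning Sofia Olsen's interest in Silverbay Textiles S.p.A, giving 35% + 40% = 75%.
Chain via Silverbay Textiles S.p.A. → Brightpath Realty LP → Ashford Trust (R1): 75% × 85% × 91% × 23% = 13.342875% of Ironwood Holdings Ltd.
Direct interest in Ironwood Holdings Ltd: 32%.
Aggregating (R3): 13.342875% + 32% = 45.342875%.

45.342875%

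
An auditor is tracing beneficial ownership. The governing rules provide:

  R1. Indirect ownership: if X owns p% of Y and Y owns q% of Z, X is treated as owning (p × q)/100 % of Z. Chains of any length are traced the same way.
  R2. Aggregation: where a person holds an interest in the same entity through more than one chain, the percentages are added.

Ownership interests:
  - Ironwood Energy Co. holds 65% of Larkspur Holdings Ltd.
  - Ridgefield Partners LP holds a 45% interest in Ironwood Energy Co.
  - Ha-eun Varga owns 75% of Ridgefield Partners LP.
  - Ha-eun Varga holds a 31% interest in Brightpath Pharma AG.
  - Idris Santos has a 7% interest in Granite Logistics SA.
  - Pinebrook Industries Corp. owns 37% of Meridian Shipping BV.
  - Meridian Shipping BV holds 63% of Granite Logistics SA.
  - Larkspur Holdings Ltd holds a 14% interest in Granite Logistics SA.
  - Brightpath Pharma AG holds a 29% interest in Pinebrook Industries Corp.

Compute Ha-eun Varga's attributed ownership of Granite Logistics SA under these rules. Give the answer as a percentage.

5.166819%

Chain via Brightpath Pharma AG → Pinebrook Industries Corp. → Meridian Shipping BV (R1): 31% × 29% × 37% × 63% = 2.095569% of Granite Logistics SA.
Chain via Ridgefield Partners LP → Ironwood Energy Co. → Larkspur Holdings Ltd (R1): 75% × 45% × 65% × 14% = 3.07125% of Granite Logistics SA.
Aggregating (R2): 2.095569% + 3.07125% = 5.166819%.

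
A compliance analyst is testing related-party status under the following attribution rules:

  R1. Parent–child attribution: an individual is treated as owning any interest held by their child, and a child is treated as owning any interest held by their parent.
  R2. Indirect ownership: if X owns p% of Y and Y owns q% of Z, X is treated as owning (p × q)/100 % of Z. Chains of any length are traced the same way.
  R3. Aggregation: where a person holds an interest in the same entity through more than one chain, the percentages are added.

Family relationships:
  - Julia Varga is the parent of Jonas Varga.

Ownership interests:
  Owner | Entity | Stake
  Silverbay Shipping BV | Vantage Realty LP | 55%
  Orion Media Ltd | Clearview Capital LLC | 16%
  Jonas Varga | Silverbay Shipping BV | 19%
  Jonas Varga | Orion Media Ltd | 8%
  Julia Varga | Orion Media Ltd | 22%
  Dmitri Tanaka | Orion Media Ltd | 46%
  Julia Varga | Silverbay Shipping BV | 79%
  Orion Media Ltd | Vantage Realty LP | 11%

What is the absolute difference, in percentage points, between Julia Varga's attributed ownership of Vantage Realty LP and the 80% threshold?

22.8

By parent–child attribution (R1), Julia Varga is treated as also owning Jonas Varga's interest in Silverbay Shipping BV, giving 79% + 19% = 98%.
By parent–child attribution (R1), Julia Varga is treated as also owning Jonas Varga's interest in Orion Media Ltd, giving 22% + 8% = 30%.
Chain via Silverbay Shipping BV (R2): 98% × 55% = 53.9% of Vantage Realty LP.
Chain via Orion Media Ltd (R2): 30% × 11% = 3.3% of Vantage Realty LP.
Aggregating (R3): 53.9% + 3.3% = 57.2%.
57.2% falls short of the 80% threshold by 22.8 percentage points.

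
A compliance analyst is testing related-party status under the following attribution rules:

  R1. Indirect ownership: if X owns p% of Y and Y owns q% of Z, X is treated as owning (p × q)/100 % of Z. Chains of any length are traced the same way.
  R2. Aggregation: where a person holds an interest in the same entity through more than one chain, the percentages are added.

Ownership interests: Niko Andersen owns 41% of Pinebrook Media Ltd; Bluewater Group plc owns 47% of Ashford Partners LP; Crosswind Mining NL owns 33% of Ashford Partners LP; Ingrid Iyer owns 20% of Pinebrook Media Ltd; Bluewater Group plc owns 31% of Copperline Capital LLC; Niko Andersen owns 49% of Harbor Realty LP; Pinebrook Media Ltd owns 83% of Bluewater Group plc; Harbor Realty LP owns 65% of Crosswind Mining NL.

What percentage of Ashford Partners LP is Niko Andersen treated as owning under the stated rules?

Chain via Pinebrook Media Ltd → Bluewater Group plc (R1): 41% × 83% × 47% = 15.9941% of Ashford Partners LP.
Chain via Harbor Realty LP → Crosswind Mining NL (R1): 49% × 65% × 33% = 10.5105% of Ashford Partners LP.
Aggregating (R2): 15.9941% + 10.5105% = 26.5046%.

26.5046%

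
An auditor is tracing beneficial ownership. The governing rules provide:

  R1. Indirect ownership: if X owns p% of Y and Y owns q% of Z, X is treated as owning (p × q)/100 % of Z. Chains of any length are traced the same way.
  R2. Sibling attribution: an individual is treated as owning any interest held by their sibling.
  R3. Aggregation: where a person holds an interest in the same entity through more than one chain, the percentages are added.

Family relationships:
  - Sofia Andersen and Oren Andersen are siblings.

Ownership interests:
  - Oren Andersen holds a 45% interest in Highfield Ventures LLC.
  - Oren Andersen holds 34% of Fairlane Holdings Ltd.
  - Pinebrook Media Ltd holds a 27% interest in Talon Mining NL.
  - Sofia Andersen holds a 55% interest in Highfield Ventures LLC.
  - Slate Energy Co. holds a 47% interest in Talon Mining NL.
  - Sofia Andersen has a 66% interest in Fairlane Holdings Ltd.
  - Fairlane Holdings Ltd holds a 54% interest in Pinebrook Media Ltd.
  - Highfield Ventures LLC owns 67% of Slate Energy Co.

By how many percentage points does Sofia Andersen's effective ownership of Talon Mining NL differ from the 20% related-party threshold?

By sibling attribution (R2), Sofia Andersen is treated as also owning Oren Andersen's interest in Fairlane Holdings Ltd, giving 66% + 34% = 100%.
By sibling attribution (R2), Sofia Andersen is treated as also owning Oren Andersen's interest in Highfield Ventures LLC, giving 55% + 45% = 100%.
Chain via Fairlane Holdings Ltd → Pinebrook Media Ltd (R1): 100% × 54% × 27% = 14.58% of Talon Mining NL.
Chain via Highfield Ventures LLC → Slate Energy Co. (R1): 100% × 67% × 47% = 31.49% of Talon Mining NL.
Aggregating (R3): 14.58% + 31.49% = 46.07%.
46.07% exceeds the 20% threshold by 26.07 percentage points.

26.07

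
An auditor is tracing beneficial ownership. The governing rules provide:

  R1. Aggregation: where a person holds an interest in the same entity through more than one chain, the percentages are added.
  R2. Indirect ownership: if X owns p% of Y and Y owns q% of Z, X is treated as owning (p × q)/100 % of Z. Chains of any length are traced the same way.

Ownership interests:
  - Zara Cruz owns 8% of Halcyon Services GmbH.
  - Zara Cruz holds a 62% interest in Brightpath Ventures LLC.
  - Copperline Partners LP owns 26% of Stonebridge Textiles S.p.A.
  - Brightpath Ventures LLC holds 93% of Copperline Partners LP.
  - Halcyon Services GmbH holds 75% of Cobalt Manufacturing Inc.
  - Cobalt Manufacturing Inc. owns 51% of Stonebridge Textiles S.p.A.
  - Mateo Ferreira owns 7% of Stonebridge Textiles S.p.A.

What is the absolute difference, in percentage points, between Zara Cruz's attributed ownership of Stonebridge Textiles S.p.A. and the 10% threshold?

8.0516

Chain via Brightpath Ventures LLC → Copperline Partners LP (R2): 62% × 93% × 26% = 14.9916% of Stonebridge Textiles S.p.A.
Chain via Halcyon Services GmbH → Cobalt Manufacturing Inc. (R2): 8% × 75% × 51% = 3.06% of Stonebridge Textiles S.p.A.
Aggregating (R1): 14.9916% + 3.06% = 18.0516%.
18.0516% exceeds the 10% threshold by 8.0516 percentage points.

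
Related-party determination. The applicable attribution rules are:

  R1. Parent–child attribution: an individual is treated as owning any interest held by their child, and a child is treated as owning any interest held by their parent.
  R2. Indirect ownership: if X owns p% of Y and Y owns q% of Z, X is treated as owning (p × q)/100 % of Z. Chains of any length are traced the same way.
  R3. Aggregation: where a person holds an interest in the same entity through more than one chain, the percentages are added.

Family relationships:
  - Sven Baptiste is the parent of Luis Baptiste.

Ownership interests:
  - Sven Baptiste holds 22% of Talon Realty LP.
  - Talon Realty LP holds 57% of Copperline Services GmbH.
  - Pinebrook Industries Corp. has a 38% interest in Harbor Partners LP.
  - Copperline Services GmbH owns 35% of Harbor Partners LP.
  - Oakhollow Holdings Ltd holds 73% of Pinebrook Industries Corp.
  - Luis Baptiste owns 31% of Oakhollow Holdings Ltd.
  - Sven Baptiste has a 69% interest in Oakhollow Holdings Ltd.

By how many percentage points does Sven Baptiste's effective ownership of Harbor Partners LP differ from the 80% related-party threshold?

By parent–child attribution (R1), Sven Baptiste is treated as also owning Luis Baptiste's interest in Oakhollow Holdings Ltd, giving 69% + 31% = 100%.
Chain via Talon Realty LP → Copperline Services GmbH (R2): 22% × 57% × 35% = 4.389% of Harbor Partners LP.
Chain via Oakhollow Holdings Ltd → Pinebrook Industries Corp. (R2): 100% × 73% × 38% = 27.74% of Harbor Partners LP.
Aggregating (R3): 4.389% + 27.74% = 32.129%.
32.129% falls short of the 80% threshold by 47.871 percentage points.

47.871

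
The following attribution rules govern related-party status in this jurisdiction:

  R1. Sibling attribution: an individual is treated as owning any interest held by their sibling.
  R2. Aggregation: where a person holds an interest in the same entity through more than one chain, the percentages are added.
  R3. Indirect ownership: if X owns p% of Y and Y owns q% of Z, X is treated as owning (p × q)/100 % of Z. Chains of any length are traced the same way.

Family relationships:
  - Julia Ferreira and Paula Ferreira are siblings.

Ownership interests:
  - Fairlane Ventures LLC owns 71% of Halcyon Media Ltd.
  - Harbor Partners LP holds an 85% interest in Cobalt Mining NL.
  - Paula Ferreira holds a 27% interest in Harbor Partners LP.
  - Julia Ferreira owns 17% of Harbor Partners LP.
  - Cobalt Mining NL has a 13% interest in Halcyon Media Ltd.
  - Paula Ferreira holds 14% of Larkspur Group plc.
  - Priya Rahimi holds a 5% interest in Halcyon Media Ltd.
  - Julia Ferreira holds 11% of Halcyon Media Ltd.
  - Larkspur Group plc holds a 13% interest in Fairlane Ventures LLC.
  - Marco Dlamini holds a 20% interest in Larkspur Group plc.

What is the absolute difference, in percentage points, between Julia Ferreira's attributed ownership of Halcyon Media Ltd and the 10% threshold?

7.1542

By sibling attribution (R1), Julia Ferreira is treated as also owning Paula Ferreira's interest in Harbor Partners LP, giving 17% + 27% = 44%.
By sibling attribution (R1), Julia Ferreira is treated as owning Paula Ferreira's 14% interest in Larkspur Group plc.
Chain via Harbor Partners LP → Cobalt Mining NL (R3): 44% × 85% × 13% = 4.862% of Halcyon Media Ltd.
Direct interest in Halcyon Media Ltd: 11%.
Chain via Larkspur Group plc → Fairlane Ventures LLC (R3): 14% × 13% × 71% = 1.2922% of Halcyon Media Ltd.
Aggregating (R2): 4.862% + 11% + 1.2922% = 17.1542%.
17.1542% exceeds the 10% threshold by 7.1542 percentage points.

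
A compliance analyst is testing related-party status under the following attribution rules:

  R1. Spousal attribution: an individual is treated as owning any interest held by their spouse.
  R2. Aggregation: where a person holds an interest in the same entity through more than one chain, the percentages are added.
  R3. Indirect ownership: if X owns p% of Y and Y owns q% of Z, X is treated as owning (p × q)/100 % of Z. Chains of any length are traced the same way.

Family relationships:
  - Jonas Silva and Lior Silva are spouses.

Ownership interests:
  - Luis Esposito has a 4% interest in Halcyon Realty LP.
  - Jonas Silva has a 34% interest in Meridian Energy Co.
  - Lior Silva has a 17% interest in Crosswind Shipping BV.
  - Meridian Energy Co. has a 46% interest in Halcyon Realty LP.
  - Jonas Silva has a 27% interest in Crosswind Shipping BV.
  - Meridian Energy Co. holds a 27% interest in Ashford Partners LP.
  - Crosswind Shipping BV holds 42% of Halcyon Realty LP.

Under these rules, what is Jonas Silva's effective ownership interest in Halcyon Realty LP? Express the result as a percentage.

By spousal attribution (R1), Jonas Silva is treated as also owning Lior Silva's interest in Crosswind Shipping BV, giving 27% + 17% = 44%.
Chain via Meridian Energy Co. (R3): 34% × 46% = 15.64% of Halcyon Realty LP.
Chain via Crosswind Shipping BV (R3): 44% × 42% = 18.48% of Halcyon Realty LP.
Aggregating (R2): 15.64% + 18.48% = 34.12%.

34.12%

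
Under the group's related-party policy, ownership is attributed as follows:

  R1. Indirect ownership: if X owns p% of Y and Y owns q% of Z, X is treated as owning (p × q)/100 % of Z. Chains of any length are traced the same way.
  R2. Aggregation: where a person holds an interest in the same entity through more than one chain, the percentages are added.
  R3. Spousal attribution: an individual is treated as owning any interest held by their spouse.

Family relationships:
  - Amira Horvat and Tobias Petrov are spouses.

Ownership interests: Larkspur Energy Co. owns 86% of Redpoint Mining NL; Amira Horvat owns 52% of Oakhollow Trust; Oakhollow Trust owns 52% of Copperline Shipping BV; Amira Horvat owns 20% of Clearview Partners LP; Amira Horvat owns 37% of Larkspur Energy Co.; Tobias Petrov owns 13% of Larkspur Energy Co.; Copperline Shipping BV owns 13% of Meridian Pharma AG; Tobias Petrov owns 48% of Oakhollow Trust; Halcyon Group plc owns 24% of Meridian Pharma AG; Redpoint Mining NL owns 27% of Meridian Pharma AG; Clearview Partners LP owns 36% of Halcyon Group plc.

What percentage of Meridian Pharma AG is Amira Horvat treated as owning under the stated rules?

20.098%

By spousal attribution (R3), Amira Horvat is treated as also owning Tobias Petrov's interest in Larkspur Energy Co, giving 37% + 13% = 50%.
By spousal attribution (R3), Amira Horvat is treated as also owning Tobias Petrov's interest in Oakhollow Trust, giving 52% + 48% = 100%.
Chain via Clearview Partners LP → Halcyon Group plc (R1): 20% × 36% × 24% = 1.728% of Meridian Pharma AG.
Chain via Larkspur Energy Co. → Redpoint Mining NL (R1): 50% × 86% × 27% = 11.61% of Meridian Pharma AG.
Chain via Oakhollow Trust → Copperline Shipping BV (R1): 100% × 52% × 13% = 6.76% of Meridian Pharma AG.
Aggregating (R2): 1.728% + 11.61% + 6.76% = 20.098%.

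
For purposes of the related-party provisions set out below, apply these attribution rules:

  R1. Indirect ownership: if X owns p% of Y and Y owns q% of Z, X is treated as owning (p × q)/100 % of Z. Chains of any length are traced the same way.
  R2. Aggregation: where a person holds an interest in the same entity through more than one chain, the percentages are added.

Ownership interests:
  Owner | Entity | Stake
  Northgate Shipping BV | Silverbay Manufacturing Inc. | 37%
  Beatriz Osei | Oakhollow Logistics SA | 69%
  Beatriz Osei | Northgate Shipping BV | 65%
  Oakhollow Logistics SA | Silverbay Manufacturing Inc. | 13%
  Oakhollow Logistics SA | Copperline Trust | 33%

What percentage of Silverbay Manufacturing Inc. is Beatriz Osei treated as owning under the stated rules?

Chain via Northgate Shipping BV (R1): 65% × 37% = 24.05% of Silverbay Manufacturing Inc.
Chain via Oakhollow Logistics SA (R1): 69% × 13% = 8.97% of Silverbay Manufacturing Inc.
Aggregating (R2): 24.05% + 8.97% = 33.02%.

33.02%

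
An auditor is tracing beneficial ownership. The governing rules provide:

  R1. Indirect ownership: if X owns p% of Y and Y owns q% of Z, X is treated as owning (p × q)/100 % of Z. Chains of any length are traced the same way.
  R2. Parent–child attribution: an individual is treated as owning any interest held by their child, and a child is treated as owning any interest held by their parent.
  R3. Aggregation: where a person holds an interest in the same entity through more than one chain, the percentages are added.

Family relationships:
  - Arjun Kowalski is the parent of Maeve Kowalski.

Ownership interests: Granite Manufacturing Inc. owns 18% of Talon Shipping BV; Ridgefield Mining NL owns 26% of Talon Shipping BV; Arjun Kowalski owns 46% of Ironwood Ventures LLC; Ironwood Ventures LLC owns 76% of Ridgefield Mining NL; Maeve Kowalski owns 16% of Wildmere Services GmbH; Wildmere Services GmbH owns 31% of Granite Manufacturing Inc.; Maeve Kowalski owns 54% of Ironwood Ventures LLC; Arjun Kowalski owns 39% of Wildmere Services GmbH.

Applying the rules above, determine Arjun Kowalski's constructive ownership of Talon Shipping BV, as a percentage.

22.829%

By parent–child attribution (R2), Arjun Kowalski is treated as also owning Maeve Kowalski's interest in Wildmere Services GmbH, giving 39% + 16% = 55%.
By parent–child attribution (R2), Arjun Kowalski is treated as also owning Maeve Kowalski's interest in Ironwood Ventures LLC, giving 46% + 54% = 100%.
Chain via Wildmere Services GmbH → Granite Manufacturing Inc. (R1): 55% × 31% × 18% = 3.069% of Talon Shipping BV.
Chain via Ironwood Ventures LLC → Ridgefield Mining NL (R1): 100% × 76% × 26% = 19.76% of Talon Shipping BV.
Aggregating (R3): 3.069% + 19.76% = 22.829%.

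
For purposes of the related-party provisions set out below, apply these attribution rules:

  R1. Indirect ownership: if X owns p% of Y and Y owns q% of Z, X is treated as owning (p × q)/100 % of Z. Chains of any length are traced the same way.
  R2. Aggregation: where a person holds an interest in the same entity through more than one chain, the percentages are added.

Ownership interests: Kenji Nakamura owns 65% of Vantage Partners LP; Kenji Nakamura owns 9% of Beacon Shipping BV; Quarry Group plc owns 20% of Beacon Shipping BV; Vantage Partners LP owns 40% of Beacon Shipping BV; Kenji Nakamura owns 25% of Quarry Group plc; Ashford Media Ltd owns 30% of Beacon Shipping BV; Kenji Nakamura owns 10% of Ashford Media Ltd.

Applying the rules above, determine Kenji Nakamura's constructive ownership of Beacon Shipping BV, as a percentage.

Chain via Quarry Group plc (R1): 25% × 20% = 5% of Beacon Shipping BV.
Chain via Ashford Media Ltd (R1): 10% × 30% = 3% of Beacon Shipping BV.
Chain via Vantage Partners LP (R1): 65% × 40% = 26% of Beacon Shipping BV.
Direct interest in Beacon Shipping BV: 9%.
Aggregating (R2): 5% + 3% + 26% + 9% = 43%.

43%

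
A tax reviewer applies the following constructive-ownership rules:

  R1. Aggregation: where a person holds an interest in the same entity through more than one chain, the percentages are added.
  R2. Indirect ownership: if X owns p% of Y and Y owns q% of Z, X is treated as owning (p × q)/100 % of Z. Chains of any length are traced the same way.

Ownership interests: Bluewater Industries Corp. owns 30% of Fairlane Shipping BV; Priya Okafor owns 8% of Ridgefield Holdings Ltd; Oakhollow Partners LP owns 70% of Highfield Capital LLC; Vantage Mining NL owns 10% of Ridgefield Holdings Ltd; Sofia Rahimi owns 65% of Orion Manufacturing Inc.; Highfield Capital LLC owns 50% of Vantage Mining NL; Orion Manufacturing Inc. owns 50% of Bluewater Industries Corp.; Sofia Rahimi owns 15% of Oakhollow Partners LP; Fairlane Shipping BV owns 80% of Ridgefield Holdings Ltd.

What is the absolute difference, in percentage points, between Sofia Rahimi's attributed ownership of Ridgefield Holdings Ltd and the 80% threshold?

Chain via Orion Manufacturing Inc. → Bluewater Industries Corp. → Fairlane Shipping BV (R2): 65% × 50% × 30% × 80% = 7.8% of Ridgefield Holdings Ltd.
Chain via Oakhollow Partners LP → Highfield Capital LLC → Vantage Mining NL (R2): 15% × 70% × 50% × 10% = 0.525% of Ridgefield Holdings Ltd.
Aggregating (R1): 7.8% + 0.525% = 8.325%.
8.325% falls short of the 80% threshold by 71.675 percentage points.

71.675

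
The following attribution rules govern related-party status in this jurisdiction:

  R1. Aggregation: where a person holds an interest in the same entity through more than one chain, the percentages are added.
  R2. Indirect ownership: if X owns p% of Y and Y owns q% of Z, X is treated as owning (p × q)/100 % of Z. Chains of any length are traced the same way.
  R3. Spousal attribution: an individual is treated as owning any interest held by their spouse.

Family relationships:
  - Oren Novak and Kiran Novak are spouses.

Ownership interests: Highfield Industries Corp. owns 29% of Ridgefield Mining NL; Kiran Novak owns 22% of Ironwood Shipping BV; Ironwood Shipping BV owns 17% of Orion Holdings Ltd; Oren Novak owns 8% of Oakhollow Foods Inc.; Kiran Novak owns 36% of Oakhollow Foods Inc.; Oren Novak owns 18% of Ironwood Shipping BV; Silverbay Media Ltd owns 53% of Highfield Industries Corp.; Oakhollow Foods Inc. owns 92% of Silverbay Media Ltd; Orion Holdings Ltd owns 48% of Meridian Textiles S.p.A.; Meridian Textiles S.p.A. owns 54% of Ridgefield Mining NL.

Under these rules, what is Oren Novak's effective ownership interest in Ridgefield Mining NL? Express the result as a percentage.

7.984336%

By spousal attribution (R3), Oren Novak is treated as also owning Kiran Novak's interest in Ironwood Shipping BV, giving 18% + 22% = 40%.
By spousal attribution (R3), Oren Novak is treated as also owning Kiran Novak's interest in Oakhollow Foods Inc, giving 8% + 36% = 44%.
Chain via Ironwood Shipping BV → Orion Holdings Ltd → Meridian Textiles S.p.A. (R2): 40% × 17% × 48% × 54% = 1.76256% of Ridgefield Mining NL.
Chain via Oakhollow Foods Inc. → Silverbay Media Ltd → Highfield Industries Corp. (R2): 44% × 92% × 53% × 29% = 6.221776% of Ridgefield Mining NL.
Aggregating (R1): 1.76256% + 6.221776% = 7.984336%.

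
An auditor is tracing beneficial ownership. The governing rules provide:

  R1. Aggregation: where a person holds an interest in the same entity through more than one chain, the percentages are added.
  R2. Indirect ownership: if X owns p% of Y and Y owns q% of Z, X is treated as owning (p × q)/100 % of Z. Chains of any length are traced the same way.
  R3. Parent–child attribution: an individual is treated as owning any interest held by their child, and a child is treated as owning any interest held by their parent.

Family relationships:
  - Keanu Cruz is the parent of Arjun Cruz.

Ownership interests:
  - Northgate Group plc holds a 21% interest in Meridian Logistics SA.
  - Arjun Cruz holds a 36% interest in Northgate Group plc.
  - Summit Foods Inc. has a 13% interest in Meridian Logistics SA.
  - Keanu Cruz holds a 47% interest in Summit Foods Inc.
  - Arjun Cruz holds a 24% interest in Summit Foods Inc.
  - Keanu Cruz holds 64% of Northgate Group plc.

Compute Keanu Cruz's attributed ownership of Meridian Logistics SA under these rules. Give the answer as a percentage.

30.23%

By parent–child attribution (R3), Keanu Cruz is treated as also owning Arjun Cruz's interest in Summit Foods Inc, giving 47% + 24% = 71%.
By parent–child attribution (R3), Keanu Cruz is treated as also owning Arjun Cruz's interest in Northgate Group plc, giving 64% + 36% = 100%.
Chain via Summit Foods Inc. (R2): 71% × 13% = 9.23% of Meridian Logistics SA.
Chain via Northgate Group plc (R2): 100% × 21% = 21% of Meridian Logistics SA.
Aggregating (R1): 9.23% + 21% = 30.23%.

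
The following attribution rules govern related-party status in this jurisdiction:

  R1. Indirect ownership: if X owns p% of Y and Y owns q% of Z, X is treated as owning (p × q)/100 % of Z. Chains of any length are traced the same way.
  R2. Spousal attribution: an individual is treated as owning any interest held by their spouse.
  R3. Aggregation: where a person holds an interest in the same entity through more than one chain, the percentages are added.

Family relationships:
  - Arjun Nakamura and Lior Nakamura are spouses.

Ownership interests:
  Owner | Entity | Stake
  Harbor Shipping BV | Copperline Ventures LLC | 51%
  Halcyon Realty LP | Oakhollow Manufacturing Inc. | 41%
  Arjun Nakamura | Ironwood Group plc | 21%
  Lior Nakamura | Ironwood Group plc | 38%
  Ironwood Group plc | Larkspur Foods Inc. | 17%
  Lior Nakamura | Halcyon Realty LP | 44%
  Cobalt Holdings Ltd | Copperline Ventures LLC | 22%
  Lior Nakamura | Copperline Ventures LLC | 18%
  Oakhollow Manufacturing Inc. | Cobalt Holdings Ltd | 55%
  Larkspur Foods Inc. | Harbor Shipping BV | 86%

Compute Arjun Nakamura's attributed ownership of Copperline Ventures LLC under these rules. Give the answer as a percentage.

24.581998%

By spousal attribution (R2), Arjun Nakamura is treated as also owning Lior Nakamura's interest in Ironwood Group plc, giving 21% + 38% = 59%.
By spousal attribution (R2), Arjun Nakamura is treated as owning Lior Nakamura's 44% interest in Halcyon Realty LP.
By spousal attribution (R2), Arjun Nakamura is treated as owning Lior Nakamura's 18% interest in Copperline Ventures LLC.
Chain via Ironwood Group plc → Larkspur Foods Inc. → Harbor Shipping BV (R1): 59% × 17% × 86% × 51% = 4.399158% of Copperline Ventures LLC.
Chain via Halcyon Realty LP → Oakhollow Manufacturing Inc. → Cobalt Holdings Ltd (R1): 44% × 41% × 55% × 22% = 2.18284% of Copperline Ventures LLC.
Direct interest in Copperline Ventures LLC: 18%.
Aggregating (R3): 4.399158% + 2.18284% + 18% = 24.581998%.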